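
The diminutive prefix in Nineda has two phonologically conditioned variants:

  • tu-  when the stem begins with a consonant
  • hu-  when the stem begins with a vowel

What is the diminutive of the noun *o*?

huo

The first sound of *o* is /o/, which is a vowel, so the prefix is hu-, giving *huo*.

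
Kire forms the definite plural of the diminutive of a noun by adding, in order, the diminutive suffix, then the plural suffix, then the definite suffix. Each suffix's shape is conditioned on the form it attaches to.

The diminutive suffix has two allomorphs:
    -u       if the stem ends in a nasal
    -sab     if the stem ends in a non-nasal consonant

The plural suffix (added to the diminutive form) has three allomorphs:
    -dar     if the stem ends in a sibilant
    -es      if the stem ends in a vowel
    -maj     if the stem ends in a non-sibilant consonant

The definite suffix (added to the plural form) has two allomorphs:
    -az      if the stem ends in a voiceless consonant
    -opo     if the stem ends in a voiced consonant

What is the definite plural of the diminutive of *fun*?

funuesaz

The final consonant of *fun* is /n/, which is a nasal, so the diminutive suffix is -u, giving *funu*.
The final sound of the diminutive form *funu* is /u/, which is a vowel, so the plural suffix is -es, giving *funues*.
The plural form *funues*: final consonant = /s/, voiceless → -az → *funuesaz*.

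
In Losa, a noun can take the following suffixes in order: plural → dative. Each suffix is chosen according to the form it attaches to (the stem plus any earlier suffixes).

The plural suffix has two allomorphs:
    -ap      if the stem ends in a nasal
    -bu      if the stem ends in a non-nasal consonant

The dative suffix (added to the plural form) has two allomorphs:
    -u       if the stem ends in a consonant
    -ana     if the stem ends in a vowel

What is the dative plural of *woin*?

Since the final consonant of *woin* is /n/ (a nasal), it takes -ap, giving *woinap*.
The final sound of the plural form *woinap* is /p/, which is a consonant, so the dative suffix is -u, giving *woinapu*.

woinapu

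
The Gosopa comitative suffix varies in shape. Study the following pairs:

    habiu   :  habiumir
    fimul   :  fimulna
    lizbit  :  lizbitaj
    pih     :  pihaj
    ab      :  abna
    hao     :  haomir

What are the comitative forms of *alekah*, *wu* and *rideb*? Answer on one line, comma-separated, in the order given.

alekahaj, wumir, ridebna

The alternation tracks the final sound of the stem — -aj when the stem ends in a voiceless consonant (*lizbit*, *pih*); -na when the stem ends in a voiced consonant (*fimul*, *ab*); -mir when the stem ends in a vowel (*habiu*, *hao*).
Since the final sound of *alekah* is /h/ (a voiceless consonant), it takes -aj, giving *alekahaj*.
The final sound of *wu* is /u/, which is a vowel, so the suffix is -mir, giving *wumir*.
*rideb*: final sound = /b/, a voiced consonant → -na → *ridebna*.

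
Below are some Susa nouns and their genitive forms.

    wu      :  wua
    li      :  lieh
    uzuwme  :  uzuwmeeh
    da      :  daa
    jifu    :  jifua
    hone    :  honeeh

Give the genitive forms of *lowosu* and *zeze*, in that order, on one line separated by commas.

The alternation tracks the last vowel of the stem — -eh when the last vowel of the stem is a front vowel (*li*, *uzuwme*, *hone*); -a when the last vowel of the stem is a back vowel (*wu*, *da*, *jifu*).
*lowosu*: last vowel = /u/, a back vowel → -a → *lowosua*.
*zeze* — last vowel /e/ (a front vowel) → -eh → *zezeeh*.

lowosua, zezeeh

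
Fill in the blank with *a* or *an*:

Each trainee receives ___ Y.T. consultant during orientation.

The indefinite article is chosen by the initial *sound* of the following word, not its spelling.
The initialism *Y.T.* is read letter by letter; the first letter, Y, is pronounced /waɪ/, which begins with a consonant sound.
So the article is *a*: Each trainee receives a Y.T. consultant during orientation.

a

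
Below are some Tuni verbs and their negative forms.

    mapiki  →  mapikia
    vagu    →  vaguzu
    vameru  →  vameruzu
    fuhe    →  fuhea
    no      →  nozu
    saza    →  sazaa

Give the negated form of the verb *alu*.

The pattern is rounding harmony: -zu when the last vowel of the stem is a rounded vowel (*vagu*, *vameru*, *no*); -a when the last vowel of the stem is an unrounded vowel (*mapiki*, *fuhe*, *saza*).
Since the last vowel of *alu* is /u/ (a rounded vowel), it takes -zu, giving *aluzu*.

aluzu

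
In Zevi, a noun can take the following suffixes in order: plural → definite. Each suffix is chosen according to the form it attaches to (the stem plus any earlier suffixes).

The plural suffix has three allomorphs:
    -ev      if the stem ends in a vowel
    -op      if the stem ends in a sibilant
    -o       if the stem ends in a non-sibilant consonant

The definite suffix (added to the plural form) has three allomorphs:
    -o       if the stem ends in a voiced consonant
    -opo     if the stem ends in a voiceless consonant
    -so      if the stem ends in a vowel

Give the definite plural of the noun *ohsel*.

ohseloso

*ohsel* — final sound /l/ (a non-sibilant consonant) → -o → *ohselo*.
The final sound of the plural form *ohselo* is /o/, which is a vowel, so the definite suffix is -so, giving *ohseloso*.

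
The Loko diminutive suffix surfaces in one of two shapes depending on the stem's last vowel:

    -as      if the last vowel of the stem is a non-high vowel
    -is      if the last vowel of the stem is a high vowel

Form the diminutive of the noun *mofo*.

Since the last vowel of *mofo* is /o/ (a non-high vowel), it takes -as, giving *mofoas*.

mofoas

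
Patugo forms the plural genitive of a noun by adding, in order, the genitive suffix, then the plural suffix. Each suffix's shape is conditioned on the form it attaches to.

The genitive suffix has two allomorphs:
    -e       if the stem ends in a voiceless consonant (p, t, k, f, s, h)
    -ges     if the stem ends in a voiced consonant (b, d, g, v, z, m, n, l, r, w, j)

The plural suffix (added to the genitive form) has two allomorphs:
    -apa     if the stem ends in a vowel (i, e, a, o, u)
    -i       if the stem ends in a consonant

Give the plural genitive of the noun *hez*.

Since the final consonant of *hez* is /z/ (voiced), it takes -ges, giving *hezges*.
Since the final sound of the genitive form *hezges* is /s/ (a consonant), it takes -i, giving *hezgesi*.

hezgesi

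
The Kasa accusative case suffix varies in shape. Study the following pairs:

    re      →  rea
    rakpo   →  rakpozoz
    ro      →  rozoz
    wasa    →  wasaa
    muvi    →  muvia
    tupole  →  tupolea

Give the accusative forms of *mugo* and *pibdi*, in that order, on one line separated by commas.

mugozoz, pibdia

The suffix is conditioned by the last vowel: -zoz when the last vowel of the stem is a rounded vowel (*rakpo*, *ro*); -a when the last vowel of the stem is an unrounded vowel (*re*, *wasa*, *muvi*, *tupole*).
*mugo*: last vowel = /o/, a rounded vowel → -zoz → *mugozoz*.
*pibdi*: last vowel = /i/, an unrounded vowel → -a → *pibdia*.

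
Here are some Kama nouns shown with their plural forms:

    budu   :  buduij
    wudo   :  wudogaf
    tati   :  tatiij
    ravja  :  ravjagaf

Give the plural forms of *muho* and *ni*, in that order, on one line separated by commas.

The pattern is height harmony: -ij when the last vowel of the stem is a high vowel (*budu*, *tati*); -gaf when the last vowel of the stem is a non-high vowel (*wudo*, *ravja*).
Since the last vowel of *muho* is /o/ (a non-high vowel), it takes -gaf, giving *muhogaf*.
Since the last vowel of *ni* is /i/ (a high vowel), it takes -ij, giving *niij*.

muhogaf, niij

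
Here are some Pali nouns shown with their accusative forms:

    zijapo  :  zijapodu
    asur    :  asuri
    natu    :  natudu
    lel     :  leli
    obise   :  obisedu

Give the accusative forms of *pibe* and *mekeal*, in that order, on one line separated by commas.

pibedu, mekeali

The pattern is consonant vs. vowel: -i when the stem ends in a consonant (*asur*, *lel*); -du when the stem ends in a vowel (*zijapo*, *natu*, *obise*).
*pibe* — final sound /e/ (a vowel) → -du → *pibedu*.
*mekeal*: final sound = /l/, a consonant → -i → *mekeali*.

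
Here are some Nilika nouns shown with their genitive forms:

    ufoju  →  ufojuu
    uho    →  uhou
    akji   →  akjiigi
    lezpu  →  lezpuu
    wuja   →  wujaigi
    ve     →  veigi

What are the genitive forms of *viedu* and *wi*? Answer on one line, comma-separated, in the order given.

The pattern is rounding harmony: -u when the last vowel of the stem is a rounded vowel (*ufoju*, *uho*, *lezpu*); -igi when the last vowel of the stem is an unrounded vowel (*akji*, *wuja*, *ve*).
*viedu*: last vowel = /u/, a rounded vowel → -u → *vieduu*.
*wi*: last vowel = /i/, an unrounded vowel → -igi → *wiigi*.

vieduu, wiigi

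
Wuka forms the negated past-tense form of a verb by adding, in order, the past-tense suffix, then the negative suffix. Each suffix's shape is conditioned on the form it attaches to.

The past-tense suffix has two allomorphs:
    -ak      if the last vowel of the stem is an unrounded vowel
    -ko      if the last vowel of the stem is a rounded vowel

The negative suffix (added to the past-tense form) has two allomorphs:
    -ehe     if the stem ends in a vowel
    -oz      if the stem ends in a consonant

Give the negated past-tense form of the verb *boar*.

*boar*: last vowel = /a/, an unrounded vowel → -ak → *boarak*.
Since the final sound of the past-tense form *boarak* is /k/ (a consonant), it takes -oz, giving *boarakoz*.

boarakoz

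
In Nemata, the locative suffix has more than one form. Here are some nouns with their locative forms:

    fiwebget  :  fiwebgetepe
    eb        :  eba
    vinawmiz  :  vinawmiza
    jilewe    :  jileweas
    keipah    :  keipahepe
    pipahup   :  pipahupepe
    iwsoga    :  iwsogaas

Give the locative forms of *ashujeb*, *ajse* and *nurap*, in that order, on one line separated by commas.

Looking at the final sound of each stem: -epe when the stem ends in a voiceless consonant (*fiwebget*, *keipah*, *pipahup*); -a when the stem ends in a voiced consonant (*eb*, *vinawmiz*); -as when the stem ends in a vowel (*jilewe*, *iwsoga*).
*ashujeb* — final sound /b/ (a voiced consonant) → -a → *ashujeba*.
*ajse*: final sound = /e/, a vowel → -as → *ajseas*.
The final sound of *nurap* is /p/, which is a voiceless consonant, so the suffix is -epe, giving *nurapepe*.

ashujeba, ajseas, nurapepe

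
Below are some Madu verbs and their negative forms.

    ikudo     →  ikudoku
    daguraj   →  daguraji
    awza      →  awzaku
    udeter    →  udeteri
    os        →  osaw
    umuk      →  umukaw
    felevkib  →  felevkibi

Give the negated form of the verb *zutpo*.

The pattern is voicing of the final sound: -aw when the stem ends in a voiceless consonant (*os*, *umuk*); -i when the stem ends in a voiced consonant (*daguraj*, *udeter*, *felevkib*); -ku when the stem ends in a vowel (*ikudo*, *awza*).
*zutpo*: final sound = /o/, a vowel → -ku → *zutpoku*.

zutpoku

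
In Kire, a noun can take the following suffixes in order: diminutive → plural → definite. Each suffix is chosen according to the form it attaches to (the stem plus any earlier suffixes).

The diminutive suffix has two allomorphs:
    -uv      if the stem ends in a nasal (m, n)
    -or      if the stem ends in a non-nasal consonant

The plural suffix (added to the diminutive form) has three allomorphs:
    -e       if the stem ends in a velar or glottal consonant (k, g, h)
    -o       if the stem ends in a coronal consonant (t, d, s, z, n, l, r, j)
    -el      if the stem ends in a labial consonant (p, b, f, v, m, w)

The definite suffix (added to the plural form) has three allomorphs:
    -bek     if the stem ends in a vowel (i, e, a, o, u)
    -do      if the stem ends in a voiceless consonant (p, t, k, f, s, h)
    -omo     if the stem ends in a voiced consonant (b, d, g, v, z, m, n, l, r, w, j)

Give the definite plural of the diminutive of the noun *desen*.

*desen*: final consonant = /n/, a nasal → -uv → *desenuv*.
The diminutive form *desenuv*: final consonant = /v/, labial → -el → *desenuvel*.
Since the final sound of the plural form *desenuvel* is /l/ (a voiced consonant), it takes -omo, giving *desenuvelomo*.

desenuvelomo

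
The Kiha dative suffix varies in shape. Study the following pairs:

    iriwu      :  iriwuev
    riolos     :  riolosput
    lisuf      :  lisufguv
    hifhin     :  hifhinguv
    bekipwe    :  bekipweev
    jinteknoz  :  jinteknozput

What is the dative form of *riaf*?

The suffix is conditioned by the final sound: -put when the stem ends in a sibilant (*riolos*, *jinteknoz*); -guv when the stem ends in a non-sibilant consonant (*lisuf*, *hifhin*); -ev when the stem ends in a vowel (*iriwu*, *bekipwe*).
*riaf*: final sound = /f/, a non-sibilant consonant → -guv → *riafguv*.

riafguv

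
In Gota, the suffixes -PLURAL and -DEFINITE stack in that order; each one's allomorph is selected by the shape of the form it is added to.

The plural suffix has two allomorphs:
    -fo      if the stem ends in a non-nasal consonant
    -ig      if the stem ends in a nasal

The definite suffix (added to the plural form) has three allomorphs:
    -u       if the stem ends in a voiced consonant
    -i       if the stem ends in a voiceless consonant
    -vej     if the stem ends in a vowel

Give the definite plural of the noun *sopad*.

*sopad* — final consonant /d/ (non-nasal) → -fo → *sopadfo*.
Since the final sound of the plural form *sopadfo* is /o/ (a vowel), it takes -vej, giving *sopadfovej*.

sopadfovej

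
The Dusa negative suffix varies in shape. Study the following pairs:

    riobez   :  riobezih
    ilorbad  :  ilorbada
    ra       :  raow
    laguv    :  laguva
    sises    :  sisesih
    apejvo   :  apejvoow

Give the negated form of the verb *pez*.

The suffix is conditioned by the final sound: -ih when the stem ends in a sibilant (*riobez*, *sises*); -a when the stem ends in a non-sibilant consonant (*ilorbad*, *laguv*); -ow when the stem ends in a vowel (*ra*, *apejvo*).
*pez*: final sound = /z/, a sibilant → -ih → *pezih*.

pezih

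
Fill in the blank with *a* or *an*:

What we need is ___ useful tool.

The indefinite article is chosen by the initial *sound* of the following word, not its spelling.
*useful* begins with the sound /juː/ (u pronounced /juː/) — a consonant sound.
So the article is *a*: What we need is a useful tool.

a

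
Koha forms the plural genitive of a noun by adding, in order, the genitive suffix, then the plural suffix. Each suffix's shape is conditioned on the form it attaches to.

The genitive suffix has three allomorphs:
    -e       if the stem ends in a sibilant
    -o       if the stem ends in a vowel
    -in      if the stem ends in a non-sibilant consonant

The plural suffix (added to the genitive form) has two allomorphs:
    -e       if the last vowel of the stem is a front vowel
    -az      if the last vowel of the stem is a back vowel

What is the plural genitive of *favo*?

favooaz

*favo*: final sound = /o/, a vowel → -o → *favoo*.
The genitive form *favoo*: last vowel = /o/, a back vowel → -az → *favooaz*.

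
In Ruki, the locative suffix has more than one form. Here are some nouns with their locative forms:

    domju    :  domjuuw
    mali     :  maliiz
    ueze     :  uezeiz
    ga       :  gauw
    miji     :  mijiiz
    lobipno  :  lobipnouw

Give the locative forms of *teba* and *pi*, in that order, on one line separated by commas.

Looking at the last vowel of each stem: -iz when the last vowel of the stem is a front vowel (*mali*, *ueze*, *miji*); -uw when the last vowel of the stem is a back vowel (*domju*, *ga*, *lobipno*).
*teba*: last vowel = /a/, a back vowel → -uw → *tebauw*.
*pi*: last vowel = /i/, a front vowel → -iz → *piiz*.

tebauw, piiz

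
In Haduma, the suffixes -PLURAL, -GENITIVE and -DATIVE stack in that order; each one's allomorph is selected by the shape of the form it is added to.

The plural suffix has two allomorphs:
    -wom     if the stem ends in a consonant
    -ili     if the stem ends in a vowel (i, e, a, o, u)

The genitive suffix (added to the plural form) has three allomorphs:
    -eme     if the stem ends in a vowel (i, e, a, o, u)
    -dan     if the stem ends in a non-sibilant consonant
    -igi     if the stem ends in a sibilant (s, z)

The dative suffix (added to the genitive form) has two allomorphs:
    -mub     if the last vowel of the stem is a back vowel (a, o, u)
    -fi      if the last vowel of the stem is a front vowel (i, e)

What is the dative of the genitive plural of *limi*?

limiiliemefi

*limi*: final sound = /i/, a vowel → -ili → *limiili*.
The final sound of the plural form *limiili* is /i/, which is a vowel, so the genitive suffix is -eme, giving *limiilieme*.
The genitive form *limiilieme* — last vowel /e/ (a front vowel) → -fi → *limiiliemefi*.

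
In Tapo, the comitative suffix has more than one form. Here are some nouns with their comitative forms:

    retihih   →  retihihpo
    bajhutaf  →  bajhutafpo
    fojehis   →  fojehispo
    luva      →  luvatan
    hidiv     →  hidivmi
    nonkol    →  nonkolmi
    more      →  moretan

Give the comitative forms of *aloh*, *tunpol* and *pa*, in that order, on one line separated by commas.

alohpo, tunpolmi, patan

Looking at the final sound of each stem: -po when the stem ends in a voiceless consonant (*retihih*, *bajhutaf*, *fojehis*); -mi when the stem ends in a voiced consonant (*hidiv*, *nonkol*); -tan when the stem ends in a vowel (*luva*, *more*).
The final sound of *aloh* is /h/, which is a voiceless consonant, so the suffix is -po, giving *alohpo*.
*tunpol* — final sound /l/ (a voiced consonant) → -mi → *tunpolmi*.
The final sound of *pa* is /a/, which is a vowel, so the suffix is -tan, giving *patan*.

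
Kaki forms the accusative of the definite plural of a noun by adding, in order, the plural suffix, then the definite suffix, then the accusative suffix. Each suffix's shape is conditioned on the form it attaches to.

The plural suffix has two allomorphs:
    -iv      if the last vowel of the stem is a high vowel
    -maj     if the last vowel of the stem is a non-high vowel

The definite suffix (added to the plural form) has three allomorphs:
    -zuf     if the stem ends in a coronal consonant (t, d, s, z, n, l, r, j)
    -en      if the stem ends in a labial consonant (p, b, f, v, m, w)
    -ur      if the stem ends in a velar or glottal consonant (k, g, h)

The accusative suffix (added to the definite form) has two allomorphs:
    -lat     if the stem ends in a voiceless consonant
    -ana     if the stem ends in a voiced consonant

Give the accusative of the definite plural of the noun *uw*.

uwivenana

The last vowel of *uw* is /u/, which is a high vowel, so the plural suffix is -iv, giving *uwiv*.
Since the final consonant of the plural form *uwiv* is /v/ (labial), it takes -en, giving *uwiven*.
The final consonant of the definite form *uwiven* is /n/, which is voiced, so the accusative suffix is -ana, giving *uwivenana*.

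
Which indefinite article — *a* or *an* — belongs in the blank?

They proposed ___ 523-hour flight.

a

The indefinite article is chosen by the initial *sound* of the following word, not its spelling.
The number *523* is spoken "five hundred …", beginning with /faɪv/ — a consonant sound.
So the article is *a*: They proposed a 523-hour flight.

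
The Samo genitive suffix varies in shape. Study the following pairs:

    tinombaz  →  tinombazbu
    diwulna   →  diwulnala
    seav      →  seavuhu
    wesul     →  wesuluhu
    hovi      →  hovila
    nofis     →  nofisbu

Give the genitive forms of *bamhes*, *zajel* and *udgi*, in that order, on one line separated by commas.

bamhesbu, zajeluhu, udgila

Looking at the final sound of each stem: -bu when the stem ends in a sibilant (*tinombaz*, *nofis*); -uhu when the stem ends in a non-sibilant consonant (*seav*, *wesul*); -la when the stem ends in a vowel (*diwulna*, *hovi*).
Since the final sound of *bamhes* is /s/ (a sibilant), it takes -bu, giving *bamhesbu*.
*zajel*: final sound = /l/, a non-sibilant consonant → -uhu → *zajeluhu*.
*udgi* — final sound /i/ (a vowel) → -la → *udgila*.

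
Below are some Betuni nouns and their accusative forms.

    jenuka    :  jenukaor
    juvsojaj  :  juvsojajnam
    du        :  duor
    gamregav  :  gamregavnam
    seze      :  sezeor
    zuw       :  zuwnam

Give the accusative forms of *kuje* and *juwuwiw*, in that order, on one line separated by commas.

kujeor, juwuwiwnam

The alternation tracks the final sound of the stem — -nam when the stem ends in a consonant (*juvsojaj*, *gamregav*, *zuw*); -or when the stem ends in a vowel (*jenuka*, *du*, *seze*).
The final sound of *kuje* is /e/, which is a vowel, so the suffix is -or, giving *kujeor*.
*juwuwiw*: final sound = /w/, a consonant → -nam → *juwuwiwnam*.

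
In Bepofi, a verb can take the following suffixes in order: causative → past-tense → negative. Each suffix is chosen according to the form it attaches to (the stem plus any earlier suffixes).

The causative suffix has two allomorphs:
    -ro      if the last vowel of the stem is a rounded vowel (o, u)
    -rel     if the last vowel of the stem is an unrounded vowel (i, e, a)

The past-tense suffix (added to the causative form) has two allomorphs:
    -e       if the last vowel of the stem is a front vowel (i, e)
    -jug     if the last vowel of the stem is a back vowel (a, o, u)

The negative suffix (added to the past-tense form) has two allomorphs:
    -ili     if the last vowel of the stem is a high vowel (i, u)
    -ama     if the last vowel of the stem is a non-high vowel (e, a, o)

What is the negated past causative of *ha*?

*ha* — last vowel /a/ (an unrounded vowel) → -rel → *harel*.
Since the last vowel of the causative form *harel* is /e/ (a front vowel), it takes -e, giving *harele*.
The past-tense form *harele* — last vowel /e/ (a non-high vowel) → -ama → *hareleama*.

hareleama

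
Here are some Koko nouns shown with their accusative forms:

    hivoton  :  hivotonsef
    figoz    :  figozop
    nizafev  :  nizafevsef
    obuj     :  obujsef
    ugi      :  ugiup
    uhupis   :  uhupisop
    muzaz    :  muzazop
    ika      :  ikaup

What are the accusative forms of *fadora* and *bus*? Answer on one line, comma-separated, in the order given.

fadoraup, busop

The alternation tracks the final sound of the stem — -op when the stem ends in a sibilant (*figoz*, *uhupis*, *muzaz*); -sef when the stem ends in a non-sibilant consonant (*hivoton*, *nizafev*, *obuj*); -up when the stem ends in a vowel (*ugi*, *ika*).
The final sound of *fadora* is /a/, which is a vowel, so the suffix is -up, giving *fadoraup*.
The final sound of *bus* is /s/, which is a sibilant, so the suffix is -op, giving *busop*.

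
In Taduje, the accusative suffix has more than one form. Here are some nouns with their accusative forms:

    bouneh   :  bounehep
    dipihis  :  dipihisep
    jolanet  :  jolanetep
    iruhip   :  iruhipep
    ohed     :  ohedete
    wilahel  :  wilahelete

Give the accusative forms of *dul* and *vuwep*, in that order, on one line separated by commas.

dulete, vuwepep

The alternation tracks the final consonant of the stem — -ep when the stem ends in a voiceless consonant (*bouneh*, *dipihis*, *jolanet*, *iruhip*); -ete when the stem ends in a voiced consonant (*ohed*, *wilahel*).
The final consonant of *dul* is /l/, which is voiced, so the suffix is -ete, giving *dulete*.
*vuwep*: final consonant = /p/, voiceless → -ep → *vuwepep*.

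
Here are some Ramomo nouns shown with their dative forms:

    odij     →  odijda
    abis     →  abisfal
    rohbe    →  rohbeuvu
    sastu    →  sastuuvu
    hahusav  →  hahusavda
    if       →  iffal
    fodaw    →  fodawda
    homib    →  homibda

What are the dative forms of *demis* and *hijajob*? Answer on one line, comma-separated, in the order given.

demisfal, hijajobda

Looking at the final sound of each stem: -fal when the stem ends in a voiceless consonant (*abis*, *if*); -da when the stem ends in a voiced consonant (*odij*, *hahusav*, *fodaw*, *homib*); -uvu when the stem ends in a vowel (*rohbe*, *sastu*).
*demis*: final sound = /s/, a voiceless consonant → -fal → *demisfal*.
*hijajob*: final sound = /b/, a voiced consonant → -da → *hijajobda*.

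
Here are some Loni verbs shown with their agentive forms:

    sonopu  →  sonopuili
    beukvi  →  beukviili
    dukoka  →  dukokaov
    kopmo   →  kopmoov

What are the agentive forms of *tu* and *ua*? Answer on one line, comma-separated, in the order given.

The suffix is conditioned by the last vowel: -ili when the last vowel of the stem is a high vowel (*sonopu*, *beukvi*); -ov when the last vowel of the stem is a non-high vowel (*dukoka*, *kopmo*).
*tu* — last vowel /u/ (a high vowel) → -ili → *tuili*.
The last vowel of *ua* is /a/, which is a non-high vowel, so the suffix is -ov, giving *uaov*.

tuili, uaov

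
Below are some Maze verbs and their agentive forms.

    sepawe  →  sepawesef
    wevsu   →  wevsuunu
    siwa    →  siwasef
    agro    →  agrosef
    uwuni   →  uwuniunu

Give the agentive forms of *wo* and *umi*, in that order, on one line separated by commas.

The pattern is height harmony: -unu when the last vowel of the stem is a high vowel (*wevsu*, *uwuni*); -sef when the last vowel of the stem is a non-high vowel (*sepawe*, *siwa*, *agro*).
The last vowel of *wo* is /o/, which is a non-high vowel, so the suffix is -sef, giving *wosef*.
Since the last vowel of *umi* is /i/ (a high vowel), it takes -unu, giving *umiunu*.

wosef, umiunu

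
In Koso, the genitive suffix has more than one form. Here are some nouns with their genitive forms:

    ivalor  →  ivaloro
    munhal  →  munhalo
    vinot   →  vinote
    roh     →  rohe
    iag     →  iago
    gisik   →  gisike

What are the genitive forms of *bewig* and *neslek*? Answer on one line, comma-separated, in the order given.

bewigo, nesleke

The pattern is voicing of the final consonant: -e when the stem ends in a voiceless consonant (*vinot*, *roh*, *gisik*); -o when the stem ends in a voiced consonant (*ivalor*, *munhal*, *iag*).
*bewig* — final consonant /g/ (voiced) → -o → *bewigo*.
The final consonant of *neslek* is /k/, which is voiceless, so the suffix is -e, giving *nesleke*.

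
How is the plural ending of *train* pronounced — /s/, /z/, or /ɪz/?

/z/

The stem *train* ends in a voiced non-sibilant sound.
The plural suffix surfaces as /ɪz/ after sibilants, /s/ after other voiceless consonants, and /z/ after other voiced sounds.
So the plural -s on *train* is pronounced /z/.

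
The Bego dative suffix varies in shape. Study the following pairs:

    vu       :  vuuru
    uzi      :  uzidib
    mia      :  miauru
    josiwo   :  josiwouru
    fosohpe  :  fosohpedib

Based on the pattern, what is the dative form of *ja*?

The suffix is conditioned by the last vowel: -dib when the last vowel of the stem is a front vowel (*uzi*, *fosohpe*); -uru when the last vowel of the stem is a back vowel (*vu*, *mia*, *josiwo*).
*ja* — last vowel /a/ (a back vowel) → -uru → *jauru*.

jauru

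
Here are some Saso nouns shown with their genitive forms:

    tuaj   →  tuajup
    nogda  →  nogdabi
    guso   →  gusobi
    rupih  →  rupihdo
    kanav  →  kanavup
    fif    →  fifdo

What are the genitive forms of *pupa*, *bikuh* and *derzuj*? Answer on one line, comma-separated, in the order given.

pupabi, bikuhdo, derzujup

The pattern is voicing of the final sound: -do when the stem ends in a voiceless consonant (*rupih*, *fif*); -up when the stem ends in a voiced consonant (*tuaj*, *kanav*); -bi when the stem ends in a vowel (*nogda*, *guso*).
Since the final sound of *pupa* is /a/ (a vowel), it takes -bi, giving *pupabi*.
*bikuh*: final sound = /h/, a voiceless consonant → -do → *bikuhdo*.
Since the final sound of *derzuj* is /j/ (a voiced consonant), it takes -up, giving *derzujup*.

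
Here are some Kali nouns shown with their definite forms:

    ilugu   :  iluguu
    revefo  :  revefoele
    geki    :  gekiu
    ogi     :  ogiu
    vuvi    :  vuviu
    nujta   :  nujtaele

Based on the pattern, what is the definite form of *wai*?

waiu

The suffix is conditioned by the last vowel: -u when the last vowel of the stem is a high vowel (*ilugu*, *geki*, *ogi*, *vuvi*); -ele when the last vowel of the stem is a non-high vowel (*revefo*, *nujta*).
Since the last vowel of *wai* is /i/ (a high vowel), it takes -u, giving *waiu*.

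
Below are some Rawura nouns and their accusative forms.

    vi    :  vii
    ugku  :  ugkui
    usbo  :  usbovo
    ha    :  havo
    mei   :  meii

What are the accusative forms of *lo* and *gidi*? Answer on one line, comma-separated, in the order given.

lovo, gidii

The suffix is conditioned by the last vowel: -i when the last vowel of the stem is a high vowel (*vi*, *ugku*, *mei*); -vo when the last vowel of the stem is a non-high vowel (*usbo*, *ha*).
*lo*: last vowel = /o/, a non-high vowel → -vo → *lovo*.
The last vowel of *gidi* is /i/, which is a high vowel, so the suffix is -i, giving *gidii*.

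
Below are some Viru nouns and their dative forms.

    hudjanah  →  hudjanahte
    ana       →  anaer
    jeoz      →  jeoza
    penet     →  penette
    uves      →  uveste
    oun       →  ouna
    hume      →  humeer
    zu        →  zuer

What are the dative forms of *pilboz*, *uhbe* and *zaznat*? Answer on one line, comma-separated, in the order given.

pilboza, uhbeer, zaznatte

The alternation tracks the final sound of the stem — -te when the stem ends in a voiceless consonant (*hudjanah*, *penet*, *uves*); -a when the stem ends in a voiced consonant (*jeoz*, *oun*); -er when the stem ends in a vowel (*ana*, *hume*, *zu*).
*pilboz* — final sound /z/ (a voiced consonant) → -a → *pilboza*.
*uhbe*: final sound = /e/, a vowel → -er → *uhbeer*.
*zaznat*: final sound = /t/, a voiceless consonant → -te → *zaznatte*.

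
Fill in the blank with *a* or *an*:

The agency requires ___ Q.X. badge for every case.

The indefinite article is chosen by the initial *sound* of the following word, not its spelling.
The initialism *Q.X.* is read letter by letter; the first letter, Q, is pronounced /kjuː/, which begins with a consonant sound.
So the article is *a*: The agency requires a Q.X. badge for every case.

a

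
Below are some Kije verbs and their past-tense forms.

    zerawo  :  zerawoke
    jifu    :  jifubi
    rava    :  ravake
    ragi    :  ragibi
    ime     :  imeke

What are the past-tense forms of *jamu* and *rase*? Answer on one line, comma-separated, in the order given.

jamubi, raseke

The pattern is height harmony: -bi when the last vowel of the stem is a high vowel (*jifu*, *ragi*); -ke when the last vowel of the stem is a non-high vowel (*zerawo*, *rava*, *ime*).
The last vowel of *jamu* is /u/, which is a high vowel, so the suffix is -bi, giving *jamubi*.
*rase*: last vowel = /e/, a non-high vowel → -ke → *raseke*.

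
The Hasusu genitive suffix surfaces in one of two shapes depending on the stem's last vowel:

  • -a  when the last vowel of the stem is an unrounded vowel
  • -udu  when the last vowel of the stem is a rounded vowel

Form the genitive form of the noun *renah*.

renaha

*renah*: last vowel = /a/, an unrounded vowel → -a → *renaha*.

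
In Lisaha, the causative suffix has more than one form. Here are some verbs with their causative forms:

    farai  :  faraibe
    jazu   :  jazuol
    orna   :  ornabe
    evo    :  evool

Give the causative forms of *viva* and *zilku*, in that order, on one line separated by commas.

Looking at the last vowel of each stem: -ol when the last vowel of the stem is a rounded vowel (*jazu*, *evo*); -be when the last vowel of the stem is an unrounded vowel (*farai*, *orna*).
Since the last vowel of *viva* is /a/ (an unrounded vowel), it takes -be, giving *vivabe*.
The last vowel of *zilku* is /u/, which is a rounded vowel, so the suffix is -ol, giving *zilkuol*.

vivabe, zilkuol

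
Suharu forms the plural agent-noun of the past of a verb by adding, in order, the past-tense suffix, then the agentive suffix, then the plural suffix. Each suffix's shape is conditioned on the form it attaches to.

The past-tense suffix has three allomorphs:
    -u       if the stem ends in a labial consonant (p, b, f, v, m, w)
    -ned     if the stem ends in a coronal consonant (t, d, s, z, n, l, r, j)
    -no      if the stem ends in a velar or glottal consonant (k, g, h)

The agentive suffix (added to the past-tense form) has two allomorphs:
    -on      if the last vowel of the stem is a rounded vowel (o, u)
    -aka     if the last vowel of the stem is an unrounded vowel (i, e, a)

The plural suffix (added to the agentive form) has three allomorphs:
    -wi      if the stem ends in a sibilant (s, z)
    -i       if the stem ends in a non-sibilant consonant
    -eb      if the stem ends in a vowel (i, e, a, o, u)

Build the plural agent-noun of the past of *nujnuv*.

The final consonant of *nujnuv* is /v/, which is labial, so the past-tense suffix is -u, giving *nujnuvu*.
Since the last vowel of the past-tense form *nujnuvu* is /u/ (a rounded vowel), it takes -on, giving *nujnuvuon*.
The agentive form *nujnuvuon*: final sound = /n/, a non-sibilant consonant → -i → *nujnuvuoni*.

nujnuvuoni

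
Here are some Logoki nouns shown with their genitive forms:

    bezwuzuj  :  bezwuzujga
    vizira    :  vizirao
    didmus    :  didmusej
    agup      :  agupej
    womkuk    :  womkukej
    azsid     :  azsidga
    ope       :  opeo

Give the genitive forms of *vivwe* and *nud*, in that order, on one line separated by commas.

Looking at the final sound of each stem: -ej when the stem ends in a voiceless consonant (*didmus*, *agup*, *womkuk*); -ga when the stem ends in a voiced consonant (*bezwuzuj*, *azsid*); -o when the stem ends in a vowel (*vizira*, *ope*).
The final sound of *vivwe* is /e/, which is a vowel, so the suffix is -o, giving *vivweo*.
The final sound of *nud* is /d/, which is a voiced consonant, so the suffix is -ga, giving *nudga*.

vivweo, nudga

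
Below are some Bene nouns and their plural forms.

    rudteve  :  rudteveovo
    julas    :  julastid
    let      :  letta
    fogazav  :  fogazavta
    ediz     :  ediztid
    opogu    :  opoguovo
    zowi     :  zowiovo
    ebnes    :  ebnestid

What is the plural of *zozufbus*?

The pattern is sibilance of the final sound: -tid when the stem ends in a sibilant (*julas*, *ediz*, *ebnes*); -ta when the stem ends in a non-sibilant consonant (*let*, *fogazav*); -ovo when the stem ends in a vowel (*rudteve*, *opogu*, *zowi*).
Since the final sound of *zozufbus* is /s/ (a sibilant), it takes -tid, giving *zozufbustid*.

zozufbustid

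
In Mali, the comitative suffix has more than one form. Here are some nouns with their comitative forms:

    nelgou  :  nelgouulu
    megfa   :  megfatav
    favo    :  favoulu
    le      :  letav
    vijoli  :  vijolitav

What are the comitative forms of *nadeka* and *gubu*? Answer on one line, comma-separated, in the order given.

The pattern is rounding harmony: -ulu when the last vowel of the stem is a rounded vowel (*nelgou*, *favo*); -tav when the last vowel of the stem is an unrounded vowel (*megfa*, *le*, *vijoli*).
*nadeka* — last vowel /a/ (an unrounded vowel) → -tav → *nadekatav*.
The last vowel of *gubu* is /u/, which is a rounded vowel, so the suffix is -ulu, giving *gubuulu*.

nadekatav, gubuulu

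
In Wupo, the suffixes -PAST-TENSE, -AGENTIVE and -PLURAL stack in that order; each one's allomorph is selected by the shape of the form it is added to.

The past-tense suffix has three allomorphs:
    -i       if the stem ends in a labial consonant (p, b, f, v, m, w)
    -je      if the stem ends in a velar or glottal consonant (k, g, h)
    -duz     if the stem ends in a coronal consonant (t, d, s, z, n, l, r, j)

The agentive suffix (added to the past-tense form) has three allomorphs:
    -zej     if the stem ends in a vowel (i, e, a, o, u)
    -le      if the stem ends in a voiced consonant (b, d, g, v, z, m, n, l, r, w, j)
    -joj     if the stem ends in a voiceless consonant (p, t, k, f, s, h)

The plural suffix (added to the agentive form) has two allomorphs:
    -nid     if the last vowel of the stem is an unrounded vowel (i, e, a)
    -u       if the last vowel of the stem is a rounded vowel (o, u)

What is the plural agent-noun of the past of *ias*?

iasduzlenid

Since the final consonant of *ias* is /s/ (coronal), it takes -duz, giving *iasduz*.
The past-tense form *iasduz* — final sound /z/ (a voiced consonant) → -le → *iasduzle*.
The agentive form *iasduzle* — last vowel /e/ (an unrounded vowel) → -nid → *iasduzlenid*.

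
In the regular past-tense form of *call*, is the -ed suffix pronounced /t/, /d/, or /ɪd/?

/d/

The stem *call* ends in a voiced sound other than /d/.
The -ed suffix is realized as /ɪd/ after /t, d/; as /t/ after other voiceless consonants; and as /d/ after other voiced sounds.
So -ed on *call* is pronounced /d/.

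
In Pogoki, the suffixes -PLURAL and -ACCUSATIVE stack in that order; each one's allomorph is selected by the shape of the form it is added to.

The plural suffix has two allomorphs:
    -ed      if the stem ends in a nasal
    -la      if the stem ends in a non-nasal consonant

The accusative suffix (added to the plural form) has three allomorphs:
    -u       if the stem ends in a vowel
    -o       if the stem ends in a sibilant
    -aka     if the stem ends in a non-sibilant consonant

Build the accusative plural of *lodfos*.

lodfoslau

*lodfos* — final consonant /s/ (non-nasal) → -la → *lodfosla*.
The plural form *lodfosla* — final sound /a/ (a vowel) → -u → *lodfoslau*.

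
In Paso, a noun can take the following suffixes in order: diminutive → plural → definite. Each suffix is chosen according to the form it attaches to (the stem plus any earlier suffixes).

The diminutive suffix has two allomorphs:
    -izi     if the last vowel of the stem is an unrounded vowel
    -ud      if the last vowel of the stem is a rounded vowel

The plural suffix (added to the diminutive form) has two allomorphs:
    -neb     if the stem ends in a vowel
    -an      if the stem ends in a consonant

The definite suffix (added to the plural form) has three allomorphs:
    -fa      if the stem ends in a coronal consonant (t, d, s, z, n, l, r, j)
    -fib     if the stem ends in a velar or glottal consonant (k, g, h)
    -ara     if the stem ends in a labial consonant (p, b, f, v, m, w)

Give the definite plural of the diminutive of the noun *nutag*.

nutagizinebara

Since the last vowel of *nutag* is /a/ (an unrounded vowel), it takes -izi, giving *nutagizi*.
The diminutive form *nutagizi* — final sound /i/ (a vowel) → -neb → *nutagizineb*.
The plural form *nutagizineb* — final consonant /b/ (labial) → -ara → *nutagizinebara*.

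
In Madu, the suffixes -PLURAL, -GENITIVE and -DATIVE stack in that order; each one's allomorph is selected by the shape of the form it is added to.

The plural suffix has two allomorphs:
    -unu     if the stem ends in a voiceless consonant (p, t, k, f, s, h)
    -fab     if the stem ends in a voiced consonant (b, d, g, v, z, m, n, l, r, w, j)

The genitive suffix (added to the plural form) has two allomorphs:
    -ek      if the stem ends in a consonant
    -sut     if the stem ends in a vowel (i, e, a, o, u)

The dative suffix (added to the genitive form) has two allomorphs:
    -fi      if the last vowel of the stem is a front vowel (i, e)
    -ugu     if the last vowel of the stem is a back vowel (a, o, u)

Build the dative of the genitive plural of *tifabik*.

tifabikunusutugu

*tifabik*: final consonant = /k/, voiceless → -unu → *tifabikunu*.
The plural form *tifabikunu* — final sound /u/ (a vowel) → -sut → *tifabikunusut*.
The genitive form *tifabikunusut* — last vowel /u/ (a back vowel) → -ugu → *tifabikunusutugu*.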